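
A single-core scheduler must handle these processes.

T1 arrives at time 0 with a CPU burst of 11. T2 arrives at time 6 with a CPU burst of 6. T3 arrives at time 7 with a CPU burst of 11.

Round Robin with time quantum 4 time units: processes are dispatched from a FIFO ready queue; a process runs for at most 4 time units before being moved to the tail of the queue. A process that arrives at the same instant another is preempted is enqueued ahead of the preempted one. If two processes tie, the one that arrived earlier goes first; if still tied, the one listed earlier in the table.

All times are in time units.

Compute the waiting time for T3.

10

Gantt: | T1 0-8 | T2 8-12 | T3 12-16 | T1 16-19 | T2 19-21 | T3 21-28 |
Completion: T1=19  T2=21  T3=28
Waiting(T3) = turnaround − burst = 21 − 11 = 10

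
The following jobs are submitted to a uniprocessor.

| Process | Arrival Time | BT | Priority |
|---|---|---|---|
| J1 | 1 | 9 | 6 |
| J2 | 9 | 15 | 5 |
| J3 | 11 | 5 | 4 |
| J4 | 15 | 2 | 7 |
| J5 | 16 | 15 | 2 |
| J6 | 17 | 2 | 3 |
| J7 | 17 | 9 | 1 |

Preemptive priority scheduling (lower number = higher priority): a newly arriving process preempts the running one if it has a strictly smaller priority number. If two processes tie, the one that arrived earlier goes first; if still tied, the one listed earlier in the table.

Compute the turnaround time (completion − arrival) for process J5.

Schedule: | idle 0-1 | J1 1-9 | J2 9-11 | J3 11-16 | J5 16-17 | J7 17-26 | J5 26-40 | J6 40-42 | J2 42-55 | J1 55-56 | J4 56-58 |
Completion: J1=56  J2=55  J3=16  J4=58  J5=40  J6=42  J7=26
Turnaround (C−A): J1=55  J2=46  J3=5  J4=43  J5=24  J6=25  J7=9
Turnaround(J5) = completion − arrival = 40 − 16 = 24

24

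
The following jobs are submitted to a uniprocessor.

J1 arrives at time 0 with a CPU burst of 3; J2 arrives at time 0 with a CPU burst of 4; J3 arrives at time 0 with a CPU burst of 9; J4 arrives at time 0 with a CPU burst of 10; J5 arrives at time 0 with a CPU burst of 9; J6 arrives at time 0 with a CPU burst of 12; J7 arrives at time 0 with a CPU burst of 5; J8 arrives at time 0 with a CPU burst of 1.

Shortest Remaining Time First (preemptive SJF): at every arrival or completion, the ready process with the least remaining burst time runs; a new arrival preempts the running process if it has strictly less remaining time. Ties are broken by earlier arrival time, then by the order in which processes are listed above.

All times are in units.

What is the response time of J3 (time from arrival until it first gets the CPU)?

Schedule: | J8 0-1 | J1 1-4 | J2 4-8 | J7 8-13 | J3 13-22 | J5 22-31 | J4 31-41 | J6 41-53 |
Completion: J1=4  J2=8  J3=22  J4=41  J5=31  J6=53  J7=13  J8=1
Turnaround (C−A): J1=4  J2=8  J3=22  J4=41  J5=31  J6=53  J7=13  J8=1
Response(J3) = first start − arrival = 13 − 0 = 13

13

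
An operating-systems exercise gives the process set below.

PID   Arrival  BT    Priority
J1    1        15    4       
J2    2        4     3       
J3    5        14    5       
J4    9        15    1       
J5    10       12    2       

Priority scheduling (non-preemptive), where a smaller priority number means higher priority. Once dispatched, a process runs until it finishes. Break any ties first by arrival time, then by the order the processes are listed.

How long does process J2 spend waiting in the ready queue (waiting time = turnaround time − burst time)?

Timeline: | idle 0-1 | J1 1-16 | J4 16-31 | J5 31-43 | J2 43-47 | J3 47-61 |
Completion: J1=16  J2=47  J3=61  J4=31  J5=43
Waiting(J2) = turnaround − burst = 45 − 4 = 41

41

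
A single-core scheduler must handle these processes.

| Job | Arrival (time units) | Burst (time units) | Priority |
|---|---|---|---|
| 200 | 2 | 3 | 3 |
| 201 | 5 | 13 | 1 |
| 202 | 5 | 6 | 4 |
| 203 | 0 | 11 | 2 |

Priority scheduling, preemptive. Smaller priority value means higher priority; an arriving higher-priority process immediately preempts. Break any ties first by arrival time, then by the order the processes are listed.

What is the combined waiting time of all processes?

Timeline: | 203 0-5 | 201 5-18 | 203 18-24 | 200 24-27 | 202 27-33 |
Completion: 200=27  201=18  202=33  203=24
Turnaround (C−A): 200=25  201=13  202=28  203=24
Waiting = turnaround − burst: 200=22, 201=0, 202=22, 203=13
Total waiting = 22 + 0 + 22 + 13 = 57

57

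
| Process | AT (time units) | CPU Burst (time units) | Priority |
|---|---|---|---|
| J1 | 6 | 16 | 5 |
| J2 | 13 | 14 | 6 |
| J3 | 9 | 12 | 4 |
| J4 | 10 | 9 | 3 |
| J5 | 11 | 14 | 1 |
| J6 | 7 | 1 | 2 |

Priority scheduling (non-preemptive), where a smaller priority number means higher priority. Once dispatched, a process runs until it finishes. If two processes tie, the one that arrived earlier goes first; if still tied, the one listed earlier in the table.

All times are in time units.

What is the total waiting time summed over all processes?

149

Gantt: | idle 0-6 | J1 6-22 | J5 22-36 | J6 36-37 | J4 37-46 | J3 46-58 | J2 58-72 |
Completion: J1=22  J2=72  J3=58  J4=46  J5=36  J6=37
Turnaround (C−A): J1=16  J2=59  J3=49  J4=36  J5=25  J6=30
Waiting = turnaround − burst: J1=0, J2=45, J3=37, J4=27, J5=11, J6=29
Total waiting = 0 + 45 + 37 + 27 + 11 + 29 = 149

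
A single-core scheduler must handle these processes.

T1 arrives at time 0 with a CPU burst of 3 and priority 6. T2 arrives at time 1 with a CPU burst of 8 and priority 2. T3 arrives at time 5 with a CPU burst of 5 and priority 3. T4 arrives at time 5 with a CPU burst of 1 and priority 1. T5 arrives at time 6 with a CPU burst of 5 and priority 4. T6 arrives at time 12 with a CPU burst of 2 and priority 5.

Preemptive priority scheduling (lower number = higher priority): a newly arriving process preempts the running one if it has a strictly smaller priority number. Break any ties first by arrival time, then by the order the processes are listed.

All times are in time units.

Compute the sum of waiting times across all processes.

44

Gantt: | T1 0-1 | T2 1-5 | T4 5-6 | T2 6-10 | T3 10-15 | T5 15-20 | T6 20-22 | T1 22-24 |
Completion: T1=24  T2=10  T3=15  T4=6  T5=20  T6=22
Turnaround (C−A): T1=24  T2=9  T3=10  T4=1  T5=14  T6=10
Waiting = turnaround − burst: T1=21, T2=1, T3=5, T4=0, T5=9, T6=8
Total waiting = 21 + 1 + 5 + 0 + 9 + 8 = 44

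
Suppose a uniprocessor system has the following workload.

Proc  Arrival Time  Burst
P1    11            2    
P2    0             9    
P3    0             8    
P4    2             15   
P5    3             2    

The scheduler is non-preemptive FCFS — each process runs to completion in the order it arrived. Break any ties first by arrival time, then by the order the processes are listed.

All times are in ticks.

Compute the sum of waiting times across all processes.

Timeline: | P2 0-9 | P3 9-17 | P4 17-32 | P5 32-34 | P1 34-36 |
Completion: P1=36  P2=9  P3=17  P4=32  P5=34
Waiting = turnaround − burst: P1=23, P2=0, P3=9, P4=15, P5=29
Total waiting = 23 + 0 + 9 + 15 + 29 = 76

76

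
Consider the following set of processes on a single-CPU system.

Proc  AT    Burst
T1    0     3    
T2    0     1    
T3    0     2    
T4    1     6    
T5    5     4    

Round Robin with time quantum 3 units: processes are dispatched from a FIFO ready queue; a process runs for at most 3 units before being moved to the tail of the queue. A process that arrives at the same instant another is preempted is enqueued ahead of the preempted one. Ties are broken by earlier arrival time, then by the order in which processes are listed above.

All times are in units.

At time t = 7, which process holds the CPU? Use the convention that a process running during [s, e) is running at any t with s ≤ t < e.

T4

Schedule: | T1 0-3 | T2 3-4 | T3 4-6 | T4 6-9 | T5 9-12 | T4 12-15 | T5 15-16 |
Completion: T1=3  T2=4  T3=6  T4=15  T5=16
Turnaround (C−A): T1=3  T2=4  T3=6  T4=14  T5=11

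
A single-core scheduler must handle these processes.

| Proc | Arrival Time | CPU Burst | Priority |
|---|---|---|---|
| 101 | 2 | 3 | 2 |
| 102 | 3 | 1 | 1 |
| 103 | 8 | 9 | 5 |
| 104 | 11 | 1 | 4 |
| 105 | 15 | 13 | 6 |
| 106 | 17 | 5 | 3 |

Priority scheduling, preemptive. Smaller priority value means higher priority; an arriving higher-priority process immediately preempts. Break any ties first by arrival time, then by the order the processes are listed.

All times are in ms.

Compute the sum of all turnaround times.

47

Schedule: | idle 0-2 | 101 2-3 | 102 3-4 | 101 4-6 | idle 6-8 | 103 8-11 | 104 11-12 | 103 12-17 | 106 17-22 | 103 22-23 | 105 23-36 |
Completion: 101=6  102=4  103=23  104=12  105=36  106=22
Turnaround (C−A): 101=4  102=1  103=15  104=1  105=21  106=5
Turnaround = completion − arrival: 101=4, 102=1, 103=15, 104=1, 105=21, 106=5
Total turnaround = 4 + 1 + 15 + 1 + 21 + 5 = 47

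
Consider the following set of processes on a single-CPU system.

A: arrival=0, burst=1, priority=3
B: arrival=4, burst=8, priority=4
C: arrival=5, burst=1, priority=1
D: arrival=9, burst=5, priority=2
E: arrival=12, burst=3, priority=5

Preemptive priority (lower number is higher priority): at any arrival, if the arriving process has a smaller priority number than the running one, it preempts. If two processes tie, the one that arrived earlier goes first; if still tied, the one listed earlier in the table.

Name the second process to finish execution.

Schedule: | A 0-1 | idle 1-4 | B 4-5 | C 5-6 | B 6-9 | D 9-14 | B 14-18 | E 18-21 |
Completion: A=1  B=18  C=6  D=14  E=21
Turnaround (C−A): A=1  B=14  C=1  D=5  E=9
Finish order: A → C → D → B → E

C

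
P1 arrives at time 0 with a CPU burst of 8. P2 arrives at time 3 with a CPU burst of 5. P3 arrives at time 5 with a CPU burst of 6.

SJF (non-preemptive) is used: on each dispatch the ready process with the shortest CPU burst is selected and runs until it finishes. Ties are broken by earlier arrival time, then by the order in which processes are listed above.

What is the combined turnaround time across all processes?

Schedule: | P1 0-8 | P2 8-13 | P3 13-19 |
Completion: P1=8  P2=13  P3=19
Turnaround (C−A): P1=8  P2=10  P3=14
Turnaround = completion − arrival: P1=8, P2=10, P3=14
Total turnaround = 8 + 10 + 14 = 32

32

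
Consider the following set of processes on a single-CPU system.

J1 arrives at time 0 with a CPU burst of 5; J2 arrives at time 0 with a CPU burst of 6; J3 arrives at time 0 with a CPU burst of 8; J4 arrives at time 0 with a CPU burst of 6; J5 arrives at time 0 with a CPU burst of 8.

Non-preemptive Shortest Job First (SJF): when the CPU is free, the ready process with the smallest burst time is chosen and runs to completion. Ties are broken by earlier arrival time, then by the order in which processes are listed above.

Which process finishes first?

Gantt: | J1 0-5 | J2 5-11 | J4 11-17 | J3 17-25 | J5 25-33 |
Completion: J1=5  J2=11  J3=25  J4=17  J5=33
Finish order: J1 → J2 → J4 → J3 → J5

J1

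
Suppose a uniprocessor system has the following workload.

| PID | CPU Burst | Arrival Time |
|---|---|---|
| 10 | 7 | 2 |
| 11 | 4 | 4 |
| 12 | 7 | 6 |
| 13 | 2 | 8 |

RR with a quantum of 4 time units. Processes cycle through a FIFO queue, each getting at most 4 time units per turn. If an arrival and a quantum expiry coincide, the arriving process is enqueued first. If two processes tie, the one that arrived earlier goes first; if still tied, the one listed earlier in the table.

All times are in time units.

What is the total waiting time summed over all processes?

28

Schedule: | idle 0-2 | 10 2-6 | 11 6-10 | 12 10-14 | 10 14-17 | 13 17-19 | 12 19-22 |
Completion: 10=17  11=10  12=22  13=19
Turnaround (C−A): 10=15  11=6  12=16  13=11
Waiting = turnaround − burst: 10=8, 11=2, 12=9, 13=9
Total waiting = 8 + 2 + 9 + 9 = 28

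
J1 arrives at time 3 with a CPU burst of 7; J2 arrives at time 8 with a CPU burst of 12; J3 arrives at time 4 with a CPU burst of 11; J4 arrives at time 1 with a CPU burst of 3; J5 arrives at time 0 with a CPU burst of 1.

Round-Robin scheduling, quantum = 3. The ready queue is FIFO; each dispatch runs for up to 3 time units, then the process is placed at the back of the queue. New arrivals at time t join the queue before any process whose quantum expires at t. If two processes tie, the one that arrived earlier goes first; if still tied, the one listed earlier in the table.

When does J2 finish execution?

34

Timeline: | J5 0-1 | J4 1-4 | J1 4-7 | J3 7-10 | J1 10-13 | J2 13-16 | J3 16-19 | J1 19-20 | J2 20-23 | J3 23-26 | J2 26-29 | J3 29-31 | J2 31-34 |
Completion: J1=20  J2=34  J3=31  J4=4  J5=1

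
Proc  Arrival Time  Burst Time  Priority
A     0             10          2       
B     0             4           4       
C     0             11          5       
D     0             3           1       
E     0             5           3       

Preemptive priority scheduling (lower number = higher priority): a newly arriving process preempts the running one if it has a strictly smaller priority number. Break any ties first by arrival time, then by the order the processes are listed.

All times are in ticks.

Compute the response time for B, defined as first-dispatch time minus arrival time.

Schedule: | D 0-3 | A 3-13 | E 13-18 | B 18-22 | C 22-33 |
Completion: A=13  B=22  C=33  D=3  E=18
Response(B) = first start − arrival = 18 − 0 = 18

18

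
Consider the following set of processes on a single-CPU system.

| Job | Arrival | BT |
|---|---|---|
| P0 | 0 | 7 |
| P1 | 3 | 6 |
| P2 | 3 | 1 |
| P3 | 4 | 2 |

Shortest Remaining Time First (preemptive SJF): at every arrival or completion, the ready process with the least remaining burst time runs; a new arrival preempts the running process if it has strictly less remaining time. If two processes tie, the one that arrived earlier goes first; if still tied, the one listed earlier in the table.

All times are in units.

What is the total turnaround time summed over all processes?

26

Schedule: | P0 0-3 | P2 3-4 | P3 4-6 | P0 6-10 | P1 10-16 |
Completion: P0=10  P1=16  P2=4  P3=6
Turnaround = completion − arrival: P0=10, P1=13, P2=1, P3=2
Total turnaround = 10 + 13 + 1 + 2 = 26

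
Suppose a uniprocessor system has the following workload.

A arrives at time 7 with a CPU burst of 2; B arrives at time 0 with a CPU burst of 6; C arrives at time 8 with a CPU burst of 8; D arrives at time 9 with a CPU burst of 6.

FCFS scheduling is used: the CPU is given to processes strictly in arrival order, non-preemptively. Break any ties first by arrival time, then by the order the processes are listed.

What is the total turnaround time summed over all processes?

Timeline: | B 0-6 | idle 6-7 | A 7-9 | C 9-17 | D 17-23 |
Completion: A=9  B=6  C=17  D=23
Turnaround (C−A): A=2  B=6  C=9  D=14
Turnaround = completion − arrival: A=2, B=6, C=9, D=14
Total turnaround = 2 + 6 + 9 + 14 = 31

31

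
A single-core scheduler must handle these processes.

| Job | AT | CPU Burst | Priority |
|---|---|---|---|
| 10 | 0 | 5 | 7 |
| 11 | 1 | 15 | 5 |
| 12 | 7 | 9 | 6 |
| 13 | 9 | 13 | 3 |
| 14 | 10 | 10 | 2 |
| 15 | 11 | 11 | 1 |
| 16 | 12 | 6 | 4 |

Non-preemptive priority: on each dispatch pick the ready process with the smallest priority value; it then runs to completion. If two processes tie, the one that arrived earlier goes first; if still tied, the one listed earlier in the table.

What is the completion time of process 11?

Schedule: | 10 0-5 | 11 5-20 | 15 20-31 | 14 31-41 | 13 41-54 | 16 54-60 | 12 60-69 |
Completion: 10=5  11=20  12=69  13=54  14=41  15=31  16=60
Turnaround (C−A): 10=5  11=19  12=62  13=45  14=31  15=20  16=48

20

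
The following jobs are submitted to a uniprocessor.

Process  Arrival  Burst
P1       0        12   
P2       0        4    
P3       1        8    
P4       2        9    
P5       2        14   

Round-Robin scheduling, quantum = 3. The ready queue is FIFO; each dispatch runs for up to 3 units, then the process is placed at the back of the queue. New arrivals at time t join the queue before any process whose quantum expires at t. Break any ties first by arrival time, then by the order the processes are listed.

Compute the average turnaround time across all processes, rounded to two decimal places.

34.40

Timeline: | P1 0-3 | P2 3-6 | P3 6-9 | P4 9-12 | P5 12-15 | P1 15-18 | P2 18-19 | P3 19-22 | P4 22-25 | P5 25-28 | P1 28-31 | P3 31-33 | P4 33-36 | P5 36-39 | P1 39-42 | P5 42-47 |
Completion: P1=42  P2=19  P3=33  P4=36  P5=47
Turnaround times: P1=42, P2=19, P3=32, P4=34, P5=45
Average turnaround = (42+19+32+34+45) / 5 = 172/5 = 34.40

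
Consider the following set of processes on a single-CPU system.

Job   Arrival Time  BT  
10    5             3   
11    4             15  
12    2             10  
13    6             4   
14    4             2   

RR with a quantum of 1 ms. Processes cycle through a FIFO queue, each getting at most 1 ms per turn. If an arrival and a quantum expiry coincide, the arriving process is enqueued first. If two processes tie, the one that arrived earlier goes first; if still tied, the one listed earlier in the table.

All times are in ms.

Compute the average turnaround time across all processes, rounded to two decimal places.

Schedule: | idle 0-2 | 12 2-4 | 11 4-5 | 14 5-6 | 12 6-7 | 10 7-8 | 11 8-9 | 13 9-10 | 14 10-11 | 12 11-12 | 10 12-13 | 11 13-14 | 13 14-15 | 12 15-16 | 10 16-17 | 11 17-18 | 13 18-19 | 12 19-20 | 11 20-21 | 13 21-22 | 12 22-23 | 11 23-24 | 12 24-25 | 11 25-26 | 12 26-27 | 11 27-28 | 12 28-29 | 11 29-36 |
Completion: 10=17  11=36  12=29  13=22  14=11
Turnaround (C−A): 10=12  11=32  12=27  13=16  14=7
Turnaround times: 10=12, 11=32, 12=27, 13=16, 14=7
Average turnaround = (12+32+27+16+7) / 5 = 94/5 = 18.80

18.80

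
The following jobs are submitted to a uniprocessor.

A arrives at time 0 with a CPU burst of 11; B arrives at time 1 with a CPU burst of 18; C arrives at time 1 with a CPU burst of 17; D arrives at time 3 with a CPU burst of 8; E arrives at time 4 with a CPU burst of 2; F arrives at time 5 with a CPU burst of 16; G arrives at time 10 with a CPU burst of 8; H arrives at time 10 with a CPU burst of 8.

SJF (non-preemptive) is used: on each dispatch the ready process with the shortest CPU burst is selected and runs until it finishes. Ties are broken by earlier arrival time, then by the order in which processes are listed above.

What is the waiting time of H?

19

Schedule: | A 0-11 | E 11-13 | D 13-21 | G 21-29 | H 29-37 | F 37-53 | C 53-70 | B 70-88 |
Completion: A=11  B=88  C=70  D=21  E=13  F=53  G=29  H=37
Turnaround (C−A): A=11  B=87  C=69  D=18  E=9  F=48  G=19  H=27
Waiting(H) = turnaround − burst = 27 − 8 = 19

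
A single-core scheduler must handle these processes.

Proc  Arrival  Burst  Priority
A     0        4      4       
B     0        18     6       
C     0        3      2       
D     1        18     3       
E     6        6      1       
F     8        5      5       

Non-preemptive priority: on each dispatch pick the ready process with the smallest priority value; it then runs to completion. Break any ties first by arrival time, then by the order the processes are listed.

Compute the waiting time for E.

15

Gantt: | C 0-3 | D 3-21 | E 21-27 | A 27-31 | F 31-36 | B 36-54 |
Completion: A=31  B=54  C=3  D=21  E=27  F=36
Turnaround (C−A): A=31  B=54  C=3  D=20  E=21  F=28
Waiting(E) = turnaround − burst = 21 − 6 = 15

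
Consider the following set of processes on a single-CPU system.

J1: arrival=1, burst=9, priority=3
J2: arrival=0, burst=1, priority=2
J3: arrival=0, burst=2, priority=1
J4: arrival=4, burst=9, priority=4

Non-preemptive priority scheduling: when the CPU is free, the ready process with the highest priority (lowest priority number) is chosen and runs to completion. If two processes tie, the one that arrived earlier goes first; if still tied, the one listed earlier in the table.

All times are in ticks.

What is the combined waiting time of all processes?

12

Gantt: | J3 0-2 | J2 2-3 | J1 3-12 | J4 12-21 |
Completion: J1=12  J2=3  J3=2  J4=21
Turnaround (C−A): J1=11  J2=3  J3=2  J4=17
Waiting = turnaround − burst: J1=2, J2=2, J3=0, J4=8
Total waiting = 2 + 2 + 0 + 8 = 12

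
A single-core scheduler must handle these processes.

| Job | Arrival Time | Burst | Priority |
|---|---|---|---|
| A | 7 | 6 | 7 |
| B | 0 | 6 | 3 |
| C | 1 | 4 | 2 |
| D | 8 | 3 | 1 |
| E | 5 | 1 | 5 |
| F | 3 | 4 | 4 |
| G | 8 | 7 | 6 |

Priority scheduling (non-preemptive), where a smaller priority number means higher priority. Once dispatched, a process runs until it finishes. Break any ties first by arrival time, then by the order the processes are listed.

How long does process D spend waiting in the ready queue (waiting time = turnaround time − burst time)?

2

Timeline: | B 0-6 | C 6-10 | D 10-13 | F 13-17 | E 17-18 | G 18-25 | A 25-31 |
Completion: A=31  B=6  C=10  D=13  E=18  F=17  G=25
Waiting(D) = turnaround − burst = 5 − 3 = 2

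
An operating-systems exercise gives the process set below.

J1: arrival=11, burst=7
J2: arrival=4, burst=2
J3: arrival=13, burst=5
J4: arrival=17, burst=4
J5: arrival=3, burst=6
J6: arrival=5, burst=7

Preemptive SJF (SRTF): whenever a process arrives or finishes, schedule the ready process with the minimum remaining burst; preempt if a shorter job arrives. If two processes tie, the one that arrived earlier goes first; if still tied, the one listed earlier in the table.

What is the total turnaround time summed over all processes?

65

Schedule: | idle 0-3 | J5 3-4 | J2 4-6 | J5 6-11 | J6 11-18 | J4 18-22 | J3 22-27 | J1 27-34 |
Completion: J1=34  J2=6  J3=27  J4=22  J5=11  J6=18
Turnaround (C−A): J1=23  J2=2  J3=14  J4=5  J5=8  J6=13
Turnaround = completion − arrival: J1=23, J2=2, J3=14, J4=5, J5=8, J6=13
Total turnaround = 23 + 2 + 14 + 5 + 8 + 13 = 65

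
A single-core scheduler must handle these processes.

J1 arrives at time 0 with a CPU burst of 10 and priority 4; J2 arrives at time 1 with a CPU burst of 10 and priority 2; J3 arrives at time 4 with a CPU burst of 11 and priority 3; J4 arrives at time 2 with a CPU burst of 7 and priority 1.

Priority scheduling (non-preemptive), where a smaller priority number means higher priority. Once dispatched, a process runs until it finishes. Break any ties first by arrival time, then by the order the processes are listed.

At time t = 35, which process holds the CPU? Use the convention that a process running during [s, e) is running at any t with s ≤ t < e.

J3

Schedule: | J1 0-10 | J4 10-17 | J2 17-27 | J3 27-38 |
Completion: J1=10  J2=27  J3=38  J4=17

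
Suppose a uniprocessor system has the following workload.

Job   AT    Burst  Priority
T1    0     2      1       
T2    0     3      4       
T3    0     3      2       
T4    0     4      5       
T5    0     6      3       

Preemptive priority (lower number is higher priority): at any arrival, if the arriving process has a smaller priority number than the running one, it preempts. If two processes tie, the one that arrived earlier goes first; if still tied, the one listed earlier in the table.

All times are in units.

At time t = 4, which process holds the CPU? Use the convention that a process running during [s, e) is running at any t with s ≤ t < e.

Gantt: | T1 0-2 | T3 2-5 | T5 5-11 | T2 11-14 | T4 14-18 |
Completion: T1=2  T2=14  T3=5  T4=18  T5=11

T3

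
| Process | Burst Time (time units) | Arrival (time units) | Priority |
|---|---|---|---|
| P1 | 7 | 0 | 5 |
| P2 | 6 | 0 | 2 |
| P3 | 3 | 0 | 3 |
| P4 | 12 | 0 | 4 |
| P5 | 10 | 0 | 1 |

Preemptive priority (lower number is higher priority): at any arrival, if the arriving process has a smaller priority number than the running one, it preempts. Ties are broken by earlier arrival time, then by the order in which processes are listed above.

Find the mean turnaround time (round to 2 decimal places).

22.80

Schedule: | P5 0-10 | P2 10-16 | P3 16-19 | P4 19-31 | P1 31-38 |
Completion: P1=38  P2=16  P3=19  P4=31  P5=10
Turnaround times: P1=38, P2=16, P3=19, P4=31, P5=10
Average turnaround = (38+16+19+31+10) / 5 = 114/5 = 22.80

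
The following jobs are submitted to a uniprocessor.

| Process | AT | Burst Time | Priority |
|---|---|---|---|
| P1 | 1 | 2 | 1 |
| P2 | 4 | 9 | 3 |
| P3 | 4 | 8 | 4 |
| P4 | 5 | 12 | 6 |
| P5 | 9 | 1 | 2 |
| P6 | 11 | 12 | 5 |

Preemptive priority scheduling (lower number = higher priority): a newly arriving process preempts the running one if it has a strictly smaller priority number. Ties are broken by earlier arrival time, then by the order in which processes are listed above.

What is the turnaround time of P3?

Schedule: | idle 0-1 | P1 1-3 | idle 3-4 | P2 4-9 | P5 9-10 | P2 10-14 | P3 14-22 | P6 22-34 | P4 34-46 |
Completion: P1=3  P2=14  P3=22  P4=46  P5=10  P6=34
Turnaround (C−A): P1=2  P2=10  P3=18  P4=41  P5=1  P6=23
Turnaround(P3) = completion − arrival = 22 − 4 = 18

18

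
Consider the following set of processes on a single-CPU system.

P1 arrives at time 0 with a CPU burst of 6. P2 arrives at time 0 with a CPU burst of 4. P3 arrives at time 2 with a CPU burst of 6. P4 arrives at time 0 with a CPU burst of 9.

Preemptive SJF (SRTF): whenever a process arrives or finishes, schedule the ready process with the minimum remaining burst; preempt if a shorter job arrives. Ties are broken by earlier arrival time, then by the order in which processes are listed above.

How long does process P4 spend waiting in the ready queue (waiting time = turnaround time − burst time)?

Timeline: | P2 0-4 | P1 4-10 | P3 10-16 | P4 16-25 |
Completion: P1=10  P2=4  P3=16  P4=25
Waiting(P4) = turnaround − burst = 25 − 9 = 16

16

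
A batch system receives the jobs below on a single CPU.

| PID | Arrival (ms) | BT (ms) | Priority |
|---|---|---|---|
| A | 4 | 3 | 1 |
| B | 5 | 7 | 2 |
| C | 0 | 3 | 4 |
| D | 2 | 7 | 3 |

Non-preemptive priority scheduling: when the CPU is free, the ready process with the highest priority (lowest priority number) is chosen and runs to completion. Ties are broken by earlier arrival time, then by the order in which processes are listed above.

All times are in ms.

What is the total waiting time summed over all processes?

Schedule: | C 0-3 | D 3-10 | A 10-13 | B 13-20 |
Completion: A=13  B=20  C=3  D=10
Waiting = turnaround − burst: A=6, B=8, C=0, D=1
Total waiting = 6 + 8 + 0 + 1 = 15

15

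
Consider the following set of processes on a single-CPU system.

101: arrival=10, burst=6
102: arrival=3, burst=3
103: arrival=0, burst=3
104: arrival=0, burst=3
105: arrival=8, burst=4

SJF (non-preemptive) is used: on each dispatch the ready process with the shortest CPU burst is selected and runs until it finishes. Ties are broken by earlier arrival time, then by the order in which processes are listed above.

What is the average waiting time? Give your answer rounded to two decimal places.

Gantt: | 103 0-3 | 104 3-6 | 102 6-9 | 105 9-13 | 101 13-19 |
Completion: 101=19  102=9  103=3  104=6  105=13
Turnaround (C−A): 101=9  102=6  103=3  104=6  105=5
Waiting times: 101=3, 102=3, 103=0, 104=3, 105=1
Average waiting = (3+3+0+3+1) / 5 = 10/5 = 2.00

2.00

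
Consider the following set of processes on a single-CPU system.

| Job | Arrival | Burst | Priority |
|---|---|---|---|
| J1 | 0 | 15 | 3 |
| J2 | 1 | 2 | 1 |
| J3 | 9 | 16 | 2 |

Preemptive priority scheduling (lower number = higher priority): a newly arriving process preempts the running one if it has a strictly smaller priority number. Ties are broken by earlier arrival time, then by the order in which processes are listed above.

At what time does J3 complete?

25

Gantt: | J1 0-1 | J2 1-3 | J1 3-9 | J3 9-25 | J1 25-33 |
Completion: J1=33  J2=3  J3=25
Turnaround (C−A): J1=33  J2=2  J3=16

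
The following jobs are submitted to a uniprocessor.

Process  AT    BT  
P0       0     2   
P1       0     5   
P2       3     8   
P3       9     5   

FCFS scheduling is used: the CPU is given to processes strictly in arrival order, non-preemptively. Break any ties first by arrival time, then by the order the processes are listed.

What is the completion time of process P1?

Schedule: | P0 0-2 | P1 2-7 | P2 7-15 | P3 15-20 |
Completion: P0=2  P1=7  P2=15  P3=20

7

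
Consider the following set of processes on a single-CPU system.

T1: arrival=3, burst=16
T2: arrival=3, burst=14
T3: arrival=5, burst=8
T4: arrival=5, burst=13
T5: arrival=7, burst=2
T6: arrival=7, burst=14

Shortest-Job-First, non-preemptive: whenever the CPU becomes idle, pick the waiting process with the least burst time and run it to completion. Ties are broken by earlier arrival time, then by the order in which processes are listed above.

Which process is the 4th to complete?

T4

Timeline: | idle 0-3 | T2 3-17 | T5 17-19 | T3 19-27 | T4 27-40 | T6 40-54 | T1 54-70 |
Completion: T1=70  T2=17  T3=27  T4=40  T5=19  T6=54
Turnaround (C−A): T1=67  T2=14  T3=22  T4=35  T5=12  T6=47
Finish order: T2 → T5 → T3 → T4 → T6 → T1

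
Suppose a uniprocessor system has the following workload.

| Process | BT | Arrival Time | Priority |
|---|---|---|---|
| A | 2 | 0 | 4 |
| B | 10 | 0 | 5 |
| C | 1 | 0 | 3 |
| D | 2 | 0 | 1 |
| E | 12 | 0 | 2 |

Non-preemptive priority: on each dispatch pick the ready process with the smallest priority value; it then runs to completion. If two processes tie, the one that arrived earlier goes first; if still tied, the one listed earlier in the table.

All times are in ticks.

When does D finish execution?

Schedule: | D 0-2 | E 2-14 | C 14-15 | A 15-17 | B 17-27 |
Completion: A=17  B=27  C=15  D=2  E=14

2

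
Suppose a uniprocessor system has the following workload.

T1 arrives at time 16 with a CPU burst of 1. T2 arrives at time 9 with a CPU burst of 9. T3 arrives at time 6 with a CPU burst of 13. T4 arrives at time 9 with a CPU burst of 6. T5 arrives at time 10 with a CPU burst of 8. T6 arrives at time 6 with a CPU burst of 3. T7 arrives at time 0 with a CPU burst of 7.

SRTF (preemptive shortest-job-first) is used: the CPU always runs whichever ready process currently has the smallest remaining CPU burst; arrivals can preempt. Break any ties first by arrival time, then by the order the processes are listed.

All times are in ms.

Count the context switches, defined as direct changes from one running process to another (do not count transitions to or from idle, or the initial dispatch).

6

Gantt: | T7 0-7 | T6 7-10 | T4 10-16 | T1 16-17 | T5 17-25 | T2 25-34 | T3 34-47 |
Completion: T1=17  T2=34  T3=47  T4=16  T5=25  T6=10  T7=7
Turnaround (C−A): T1=1  T2=25  T3=41  T4=7  T5=15  T6=4  T7=7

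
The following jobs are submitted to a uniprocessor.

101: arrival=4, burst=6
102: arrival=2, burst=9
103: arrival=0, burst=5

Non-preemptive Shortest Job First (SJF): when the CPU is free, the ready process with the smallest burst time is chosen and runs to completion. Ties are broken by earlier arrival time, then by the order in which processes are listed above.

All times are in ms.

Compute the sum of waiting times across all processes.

Gantt: | 103 0-5 | 101 5-11 | 102 11-20 |
Completion: 101=11  102=20  103=5
Waiting = turnaround − burst: 101=1, 102=9, 103=0
Total waiting = 1 + 9 + 0 = 10

10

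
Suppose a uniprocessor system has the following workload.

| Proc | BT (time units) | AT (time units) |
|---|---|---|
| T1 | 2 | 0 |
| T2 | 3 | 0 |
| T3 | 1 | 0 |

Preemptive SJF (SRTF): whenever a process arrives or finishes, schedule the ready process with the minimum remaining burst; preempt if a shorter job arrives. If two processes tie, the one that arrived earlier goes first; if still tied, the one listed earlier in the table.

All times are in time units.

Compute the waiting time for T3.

Schedule: | T3 0-1 | T1 1-3 | T2 3-6 |
Completion: T1=3  T2=6  T3=1
Waiting(T3) = turnaround − burst = 1 − 1 = 0

0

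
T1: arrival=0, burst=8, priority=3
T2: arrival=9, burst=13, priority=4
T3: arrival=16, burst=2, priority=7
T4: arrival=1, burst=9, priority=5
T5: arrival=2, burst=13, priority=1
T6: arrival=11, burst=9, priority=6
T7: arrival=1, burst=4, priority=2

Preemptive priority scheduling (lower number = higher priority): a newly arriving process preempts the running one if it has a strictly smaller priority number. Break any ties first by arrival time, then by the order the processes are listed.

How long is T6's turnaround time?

45

Schedule: | T1 0-1 | T7 1-2 | T5 2-15 | T7 15-18 | T1 18-25 | T2 25-38 | T4 38-47 | T6 47-56 | T3 56-58 |
Completion: T1=25  T2=38  T3=58  T4=47  T5=15  T6=56  T7=18
Turnaround(T6) = completion − arrival = 56 − 11 = 45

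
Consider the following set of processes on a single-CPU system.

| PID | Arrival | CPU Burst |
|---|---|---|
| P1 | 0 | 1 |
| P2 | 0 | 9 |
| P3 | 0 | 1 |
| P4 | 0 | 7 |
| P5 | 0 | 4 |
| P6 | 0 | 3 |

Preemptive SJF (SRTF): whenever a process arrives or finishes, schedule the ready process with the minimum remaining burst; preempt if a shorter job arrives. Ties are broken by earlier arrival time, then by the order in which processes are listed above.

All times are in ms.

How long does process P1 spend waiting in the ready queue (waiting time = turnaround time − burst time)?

0

Schedule: | P1 0-1 | P3 1-2 | P6 2-5 | P5 5-9 | P4 9-16 | P2 16-25 |
Completion: P1=1  P2=25  P3=2  P4=16  P5=9  P6=5
Waiting(P1) = turnaround − burst = 1 − 1 = 0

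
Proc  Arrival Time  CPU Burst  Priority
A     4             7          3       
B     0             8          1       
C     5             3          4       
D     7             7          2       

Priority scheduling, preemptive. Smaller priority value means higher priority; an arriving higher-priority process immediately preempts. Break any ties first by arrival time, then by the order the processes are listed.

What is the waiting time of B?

0

Gantt: | B 0-8 | D 8-15 | A 15-22 | C 22-25 |
Completion: A=22  B=8  C=25  D=15
Turnaround (C−A): A=18  B=8  C=20  D=8
Waiting(B) = turnaround − burst = 8 − 8 = 0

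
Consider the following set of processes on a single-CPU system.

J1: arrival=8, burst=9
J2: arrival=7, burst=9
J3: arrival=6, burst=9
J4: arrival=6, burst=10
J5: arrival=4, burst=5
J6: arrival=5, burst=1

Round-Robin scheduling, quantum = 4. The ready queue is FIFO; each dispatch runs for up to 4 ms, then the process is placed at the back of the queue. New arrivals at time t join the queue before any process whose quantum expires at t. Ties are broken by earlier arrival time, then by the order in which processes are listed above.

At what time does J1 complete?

47

Timeline: | idle 0-4 | J5 4-8 | J6 8-9 | J3 9-13 | J4 13-17 | J2 17-21 | J1 21-25 | J5 25-26 | J3 26-30 | J4 30-34 | J2 34-38 | J1 38-42 | J3 42-43 | J4 43-45 | J2 45-46 | J1 46-47 |
Completion: J1=47  J2=46  J3=43  J4=45  J5=26  J6=9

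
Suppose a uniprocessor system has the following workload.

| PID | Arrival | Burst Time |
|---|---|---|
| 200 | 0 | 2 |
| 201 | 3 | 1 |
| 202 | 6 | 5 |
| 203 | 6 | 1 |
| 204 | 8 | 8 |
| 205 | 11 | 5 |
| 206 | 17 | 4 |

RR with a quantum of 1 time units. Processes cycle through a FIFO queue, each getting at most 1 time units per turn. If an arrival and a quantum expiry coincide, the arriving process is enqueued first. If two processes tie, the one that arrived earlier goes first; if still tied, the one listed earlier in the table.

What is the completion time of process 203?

8

Schedule: | 200 0-2 | idle 2-3 | 201 3-4 | idle 4-6 | 202 6-7 | 203 7-8 | 202 8-9 | 204 9-10 | 202 10-11 | 204 11-12 | 205 12-13 | 202 13-14 | 204 14-15 | 205 15-16 | 202 16-17 | 204 17-18 | 205 18-19 | 206 19-20 | 204 20-21 | 205 21-22 | 206 22-23 | 204 23-24 | 205 24-25 | 206 25-26 | 204 26-27 | 206 27-28 | 204 28-29 |
Completion: 200=2  201=4  202=17  203=8  204=29  205=25  206=28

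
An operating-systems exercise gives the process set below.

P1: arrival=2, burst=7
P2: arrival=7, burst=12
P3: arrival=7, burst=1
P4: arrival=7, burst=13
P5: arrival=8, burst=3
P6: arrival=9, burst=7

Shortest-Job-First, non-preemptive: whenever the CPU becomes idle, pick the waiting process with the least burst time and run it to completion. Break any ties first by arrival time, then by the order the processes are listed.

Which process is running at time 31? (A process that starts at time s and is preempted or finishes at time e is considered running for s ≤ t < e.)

P2

Gantt: | idle 0-2 | P1 2-9 | P3 9-10 | P5 10-13 | P6 13-20 | P2 20-32 | P4 32-45 |
Completion: P1=9  P2=32  P3=10  P4=45  P5=13  P6=20
Turnaround (C−A): P1=7  P2=25  P3=3  P4=38  P5=5  P6=11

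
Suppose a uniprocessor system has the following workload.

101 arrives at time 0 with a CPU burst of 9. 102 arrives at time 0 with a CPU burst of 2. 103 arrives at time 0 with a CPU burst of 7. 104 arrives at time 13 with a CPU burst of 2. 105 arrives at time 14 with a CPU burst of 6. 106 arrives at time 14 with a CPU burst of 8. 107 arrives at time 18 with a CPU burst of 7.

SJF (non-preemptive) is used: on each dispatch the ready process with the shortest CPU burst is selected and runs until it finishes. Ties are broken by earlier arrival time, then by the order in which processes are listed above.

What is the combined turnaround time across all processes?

Schedule: | 102 0-2 | 103 2-9 | 101 9-18 | 104 18-20 | 105 20-26 | 107 26-33 | 106 33-41 |
Completion: 101=18  102=2  103=9  104=20  105=26  106=41  107=33
Turnaround (C−A): 101=18  102=2  103=9  104=7  105=12  106=27  107=15
Turnaround = completion − arrival: 101=18, 102=2, 103=9, 104=7, 105=12, 106=27, 107=15
Total turnaround = 18 + 2 + 9 + 7 + 12 + 27 + 15 = 90

90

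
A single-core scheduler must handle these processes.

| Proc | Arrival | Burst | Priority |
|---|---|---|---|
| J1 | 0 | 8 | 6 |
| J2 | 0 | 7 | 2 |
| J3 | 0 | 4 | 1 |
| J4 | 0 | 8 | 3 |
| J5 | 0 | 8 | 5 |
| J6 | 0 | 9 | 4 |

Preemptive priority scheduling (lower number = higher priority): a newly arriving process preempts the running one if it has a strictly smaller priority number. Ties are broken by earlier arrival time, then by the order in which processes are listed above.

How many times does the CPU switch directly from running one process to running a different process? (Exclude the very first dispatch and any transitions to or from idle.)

5

Timeline: | J3 0-4 | J2 4-11 | J4 11-19 | J6 19-28 | J5 28-36 | J1 36-44 |
Completion: J1=44  J2=11  J3=4  J4=19  J5=36  J6=28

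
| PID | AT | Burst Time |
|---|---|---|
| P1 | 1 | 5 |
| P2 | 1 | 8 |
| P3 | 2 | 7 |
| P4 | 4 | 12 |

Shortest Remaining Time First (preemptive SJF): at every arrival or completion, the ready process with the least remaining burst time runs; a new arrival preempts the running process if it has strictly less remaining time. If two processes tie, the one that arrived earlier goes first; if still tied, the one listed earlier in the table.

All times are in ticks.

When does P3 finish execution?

Timeline: | idle 0-1 | P1 1-6 | P3 6-13 | P2 13-21 | P4 21-33 |
Completion: P1=6  P2=21  P3=13  P4=33

13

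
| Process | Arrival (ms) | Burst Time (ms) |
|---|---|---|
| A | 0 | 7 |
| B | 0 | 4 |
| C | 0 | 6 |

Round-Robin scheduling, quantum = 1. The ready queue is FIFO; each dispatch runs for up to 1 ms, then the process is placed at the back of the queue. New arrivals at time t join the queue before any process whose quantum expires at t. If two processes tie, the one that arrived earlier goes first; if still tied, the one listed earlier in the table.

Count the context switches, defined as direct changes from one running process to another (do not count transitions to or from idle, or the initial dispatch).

Timeline: | A 0-1 | B 1-2 | C 2-3 | A 3-4 | B 4-5 | C 5-6 | A 6-7 | B 7-8 | C 8-9 | A 9-10 | B 10-11 | C 11-12 | A 12-13 | C 13-14 | A 14-15 | C 15-16 | A 16-17 |
Completion: A=17  B=11  C=16

16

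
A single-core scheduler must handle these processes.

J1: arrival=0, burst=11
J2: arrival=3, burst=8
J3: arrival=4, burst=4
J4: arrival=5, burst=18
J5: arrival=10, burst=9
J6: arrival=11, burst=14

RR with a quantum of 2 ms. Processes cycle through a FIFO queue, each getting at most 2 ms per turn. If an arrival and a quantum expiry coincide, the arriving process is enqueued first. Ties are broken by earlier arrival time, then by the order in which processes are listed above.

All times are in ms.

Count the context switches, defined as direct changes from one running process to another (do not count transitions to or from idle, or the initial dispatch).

Gantt: | J1 0-4 | J2 4-6 | J3 6-8 | J1 8-10 | J4 10-12 | J2 12-14 | J3 14-16 | J5 16-18 | J1 18-20 | J6 20-22 | J4 22-24 | J2 24-26 | J5 26-28 | J1 28-30 | J6 30-32 | J4 32-34 | J2 34-36 | J5 36-38 | J1 38-39 | J6 39-41 | J4 41-43 | J5 43-45 | J6 45-47 | J4 47-49 | J5 49-50 | J6 50-52 | J4 52-54 | J6 54-56 | J4 56-58 | J6 58-60 | J4 60-64 |
Completion: J1=39  J2=36  J3=16  J4=64  J5=50  J6=60
Turnaround (C−A): J1=39  J2=33  J3=12  J4=59  J5=40  J6=49

30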